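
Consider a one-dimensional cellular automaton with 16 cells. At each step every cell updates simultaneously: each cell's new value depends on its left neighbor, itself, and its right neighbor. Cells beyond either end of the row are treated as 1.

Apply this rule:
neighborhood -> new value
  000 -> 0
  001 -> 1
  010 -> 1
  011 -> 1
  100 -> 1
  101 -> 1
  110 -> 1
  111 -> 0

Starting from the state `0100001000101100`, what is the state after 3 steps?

1110011101111111
0011110111000000
1110011101100001

1110011101100001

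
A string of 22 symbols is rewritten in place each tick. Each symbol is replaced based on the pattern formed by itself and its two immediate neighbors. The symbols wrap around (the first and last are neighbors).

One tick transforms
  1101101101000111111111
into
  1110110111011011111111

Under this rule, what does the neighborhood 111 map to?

1

At position 0 the neighborhood is 111; the next row has 1 there.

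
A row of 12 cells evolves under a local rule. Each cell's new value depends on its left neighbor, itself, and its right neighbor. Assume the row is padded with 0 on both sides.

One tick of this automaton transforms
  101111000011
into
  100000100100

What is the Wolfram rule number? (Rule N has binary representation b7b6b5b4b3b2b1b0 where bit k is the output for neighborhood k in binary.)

22

position 3: 111 → 0  (bit 7 = 0)
position 5: 110 → 0  (bit 6 = 0)
position 1: 101 → 0  (bit 5 = 0)
position 6: 100 → 1  (bit 4 = 1)
position 2: 011 → 0  (bit 3 = 0)
position 0: 010 → 1  (bit 2 = 1)
position 9: 001 → 1  (bit 1 = 1)
position 7: 000 → 0  (bit 0 = 0)
bits b7..b0 = 00010110 = 22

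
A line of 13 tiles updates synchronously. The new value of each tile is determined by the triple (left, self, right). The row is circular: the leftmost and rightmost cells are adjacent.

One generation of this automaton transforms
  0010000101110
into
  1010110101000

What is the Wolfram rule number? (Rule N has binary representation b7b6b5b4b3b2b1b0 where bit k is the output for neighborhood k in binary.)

position 10: 111 → 0  (bit 7 = 0)
position 11: 110 → 0  (bit 6 = 0)
position 8: 101 → 0  (bit 5 = 0)
position 3: 100 → 0  (bit 4 = 0)
position 9: 011 → 1  (bit 3 = 1)
position 2: 010 → 1  (bit 2 = 1)
position 1: 001 → 0  (bit 1 = 0)
position 0: 000 → 1  (bit 0 = 1)
bits b7..b0 = 00001101 = 13

13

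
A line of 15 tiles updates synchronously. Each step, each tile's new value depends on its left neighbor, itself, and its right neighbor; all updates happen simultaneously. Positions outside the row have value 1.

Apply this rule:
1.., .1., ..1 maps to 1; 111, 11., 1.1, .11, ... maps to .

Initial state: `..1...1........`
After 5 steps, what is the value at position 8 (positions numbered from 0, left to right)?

1111.111......1
........1....1.
1......111..11.
.1....1...11...
.11..111.1..1.1
position 8 holds .

.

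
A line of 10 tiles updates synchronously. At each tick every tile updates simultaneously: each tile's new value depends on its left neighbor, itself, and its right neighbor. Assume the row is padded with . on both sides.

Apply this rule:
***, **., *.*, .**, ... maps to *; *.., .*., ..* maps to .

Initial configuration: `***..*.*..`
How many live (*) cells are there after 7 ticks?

8

***...*..*
***.*.....
****..****
****..****  (fixed point — unchanged through tick 7)
count of *: 8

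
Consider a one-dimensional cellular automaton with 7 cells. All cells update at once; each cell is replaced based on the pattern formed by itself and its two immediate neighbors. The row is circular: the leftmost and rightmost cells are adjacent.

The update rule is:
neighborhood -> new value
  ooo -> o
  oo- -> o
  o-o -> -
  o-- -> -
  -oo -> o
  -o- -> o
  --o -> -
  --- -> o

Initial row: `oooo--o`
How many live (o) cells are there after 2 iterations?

oooo--o  (fixed point — unchanged through iteration 2)
count of o: 5

5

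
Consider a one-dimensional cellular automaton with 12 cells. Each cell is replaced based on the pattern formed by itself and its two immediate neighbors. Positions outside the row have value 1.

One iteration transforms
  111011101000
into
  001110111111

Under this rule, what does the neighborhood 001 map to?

1

At position 11 the neighborhood is 001; the next row has 1 there.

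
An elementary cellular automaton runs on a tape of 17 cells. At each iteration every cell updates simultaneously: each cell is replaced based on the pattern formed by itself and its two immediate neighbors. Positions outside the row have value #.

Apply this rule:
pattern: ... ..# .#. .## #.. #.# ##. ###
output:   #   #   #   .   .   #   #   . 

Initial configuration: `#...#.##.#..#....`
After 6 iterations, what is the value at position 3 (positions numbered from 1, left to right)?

#.####.###.##.###
##...##..##.##...
.#.##.#.#.##.#.##
###.######.####..
..##.....##...#.#
.#.#.####.#.####.
position 3 holds .

.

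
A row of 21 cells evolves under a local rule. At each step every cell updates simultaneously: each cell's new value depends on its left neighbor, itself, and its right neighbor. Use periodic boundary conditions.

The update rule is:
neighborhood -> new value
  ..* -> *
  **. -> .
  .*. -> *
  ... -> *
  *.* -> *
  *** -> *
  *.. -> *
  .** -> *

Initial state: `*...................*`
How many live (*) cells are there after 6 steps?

.********************
********************.
*******************.*
******************.**
*****************.***
****************.****
count of *: 20

20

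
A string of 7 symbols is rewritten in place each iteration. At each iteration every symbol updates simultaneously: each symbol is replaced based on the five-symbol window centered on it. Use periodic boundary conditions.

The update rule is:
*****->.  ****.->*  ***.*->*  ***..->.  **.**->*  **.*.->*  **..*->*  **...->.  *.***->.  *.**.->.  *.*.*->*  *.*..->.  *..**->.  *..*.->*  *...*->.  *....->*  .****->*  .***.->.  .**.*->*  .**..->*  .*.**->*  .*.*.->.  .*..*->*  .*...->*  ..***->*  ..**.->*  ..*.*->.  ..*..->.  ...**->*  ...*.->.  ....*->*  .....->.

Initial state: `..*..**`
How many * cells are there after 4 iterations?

4

**.*.**
*****.*
*..***.
.*.*.**
count of *: 4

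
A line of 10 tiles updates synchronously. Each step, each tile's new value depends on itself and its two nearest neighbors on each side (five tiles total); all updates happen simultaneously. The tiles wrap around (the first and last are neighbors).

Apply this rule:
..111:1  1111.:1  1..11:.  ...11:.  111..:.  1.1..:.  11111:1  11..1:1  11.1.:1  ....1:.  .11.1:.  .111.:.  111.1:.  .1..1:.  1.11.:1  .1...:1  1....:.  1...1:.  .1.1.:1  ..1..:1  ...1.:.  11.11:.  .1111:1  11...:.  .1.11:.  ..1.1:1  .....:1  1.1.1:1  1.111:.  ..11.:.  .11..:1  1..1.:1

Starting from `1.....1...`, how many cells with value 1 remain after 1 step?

11.1..11..
count of 1: 5

5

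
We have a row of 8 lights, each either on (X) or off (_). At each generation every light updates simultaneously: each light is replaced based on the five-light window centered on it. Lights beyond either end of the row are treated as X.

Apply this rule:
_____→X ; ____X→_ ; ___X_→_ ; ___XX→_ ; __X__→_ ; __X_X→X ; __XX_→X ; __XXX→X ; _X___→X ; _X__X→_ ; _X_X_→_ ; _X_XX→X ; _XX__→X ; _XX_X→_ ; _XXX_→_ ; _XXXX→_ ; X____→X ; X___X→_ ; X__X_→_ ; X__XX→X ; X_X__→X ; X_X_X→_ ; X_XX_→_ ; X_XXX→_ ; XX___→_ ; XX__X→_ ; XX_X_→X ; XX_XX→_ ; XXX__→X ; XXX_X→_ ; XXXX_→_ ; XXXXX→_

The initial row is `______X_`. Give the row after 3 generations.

_XXX__XX
___X_XX_
___XX___

___XX___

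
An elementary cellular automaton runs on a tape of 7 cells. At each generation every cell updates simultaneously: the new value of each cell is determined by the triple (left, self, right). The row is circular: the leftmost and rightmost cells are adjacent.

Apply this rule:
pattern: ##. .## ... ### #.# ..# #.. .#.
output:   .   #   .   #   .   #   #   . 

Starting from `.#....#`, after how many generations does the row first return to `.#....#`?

..#..#.
.#.##.#
...#...
..#.#..
.#...#.
#.#.#.#
......#
#....#.
.#..#..
#.##.#.
..#....
.#.#...
#...#..
.#.#.##
.....#.
....#.#
#..#...
.##.#.#
.#.....
#.#....
...#..#
#.#.##.
....#..
...#.#.
..#...#
##.#.#.
#......
.#....#

28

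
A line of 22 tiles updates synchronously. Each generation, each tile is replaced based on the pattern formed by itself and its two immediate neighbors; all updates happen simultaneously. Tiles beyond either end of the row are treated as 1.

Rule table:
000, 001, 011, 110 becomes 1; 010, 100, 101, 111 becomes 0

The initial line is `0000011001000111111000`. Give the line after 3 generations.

0001110011110001010100

0111111010011100001011
0100001000110101110010
0001110011110001010100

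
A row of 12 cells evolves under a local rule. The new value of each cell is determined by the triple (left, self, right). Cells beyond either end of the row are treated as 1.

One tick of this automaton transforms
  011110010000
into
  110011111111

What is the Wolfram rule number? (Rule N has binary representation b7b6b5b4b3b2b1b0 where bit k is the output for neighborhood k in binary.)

position 2: 111 → 0  (bit 7 = 0)
position 4: 110 → 1  (bit 6 = 1)
position 0: 101 → 1  (bit 5 = 1)
position 5: 100 → 1  (bit 4 = 1)
position 1: 011 → 1  (bit 3 = 1)
position 7: 010 → 1  (bit 2 = 1)
position 6: 001 → 1  (bit 1 = 1)
position 9: 000 → 1  (bit 0 = 1)
bits b7..b0 = 01111111 = 127

127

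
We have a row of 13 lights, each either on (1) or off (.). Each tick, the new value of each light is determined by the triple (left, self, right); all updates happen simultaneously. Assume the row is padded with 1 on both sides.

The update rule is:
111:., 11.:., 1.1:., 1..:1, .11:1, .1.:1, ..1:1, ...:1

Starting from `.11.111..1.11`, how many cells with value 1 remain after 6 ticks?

tick 1: .1..1..111.1.
tick 2: .1111111...1.
tick 3: .1......1111.
tick 4: .11111111....
tick 5: .1.......1111
tick 6: .111111111...
count of 1: 9

9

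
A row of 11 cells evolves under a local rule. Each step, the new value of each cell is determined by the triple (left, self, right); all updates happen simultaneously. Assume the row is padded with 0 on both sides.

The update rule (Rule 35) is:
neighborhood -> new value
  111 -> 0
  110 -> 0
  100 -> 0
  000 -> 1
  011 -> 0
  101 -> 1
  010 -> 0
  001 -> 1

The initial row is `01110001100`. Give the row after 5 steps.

step 1: 10000110001
step 2: 00111000110
step 3: 11000011000
step 4: 00011100011
step 5: 11100001100

11100001100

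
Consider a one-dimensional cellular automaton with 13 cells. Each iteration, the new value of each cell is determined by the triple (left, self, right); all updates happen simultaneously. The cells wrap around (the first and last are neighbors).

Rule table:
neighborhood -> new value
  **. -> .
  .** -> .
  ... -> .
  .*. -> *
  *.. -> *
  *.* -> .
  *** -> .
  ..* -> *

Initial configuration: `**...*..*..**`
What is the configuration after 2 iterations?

.**........*.

..*.*******..
.**........*.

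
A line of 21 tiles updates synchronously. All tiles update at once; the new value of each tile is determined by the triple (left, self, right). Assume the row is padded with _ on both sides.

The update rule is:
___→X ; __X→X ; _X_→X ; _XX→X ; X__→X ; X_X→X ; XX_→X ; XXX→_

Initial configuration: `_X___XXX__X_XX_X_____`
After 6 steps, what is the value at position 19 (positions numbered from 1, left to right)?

_

step 1: XXXXXX_XXXXXXXXXXXXXX
step 2: X____XXX____________X
step 3: XXXXXX_XXXXXXXXXXXXXX  (repeats step 1; period 2)
step 6: X____XXX____________X
position 19 holds _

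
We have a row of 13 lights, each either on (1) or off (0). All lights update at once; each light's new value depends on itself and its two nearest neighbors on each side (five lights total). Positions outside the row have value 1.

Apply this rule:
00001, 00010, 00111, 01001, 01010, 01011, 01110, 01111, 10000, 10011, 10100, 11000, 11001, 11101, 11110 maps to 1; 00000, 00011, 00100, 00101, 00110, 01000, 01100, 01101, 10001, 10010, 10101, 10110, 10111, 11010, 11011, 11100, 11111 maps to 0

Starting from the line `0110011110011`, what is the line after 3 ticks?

0001111101111
1001101100100
0110000010011

0110000010011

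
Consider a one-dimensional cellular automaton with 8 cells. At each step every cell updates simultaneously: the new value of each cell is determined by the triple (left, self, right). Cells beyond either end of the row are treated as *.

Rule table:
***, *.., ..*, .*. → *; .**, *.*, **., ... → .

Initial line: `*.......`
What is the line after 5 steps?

....*..*

.*.....*
.**...*.
...*.**.
*.**....
....*..*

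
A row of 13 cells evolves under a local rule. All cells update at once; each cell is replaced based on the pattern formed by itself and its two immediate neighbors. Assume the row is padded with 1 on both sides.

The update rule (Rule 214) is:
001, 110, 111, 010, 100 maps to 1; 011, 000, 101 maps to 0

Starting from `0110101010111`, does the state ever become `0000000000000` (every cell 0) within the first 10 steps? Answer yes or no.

no

0010101010011
1110101011101
1110101001100
1110101110111
1110100110011
1110111011101
1110011001100
1111101110111
1111100110011
1111111011101
step 10 is 1111111011101, still not uniform 0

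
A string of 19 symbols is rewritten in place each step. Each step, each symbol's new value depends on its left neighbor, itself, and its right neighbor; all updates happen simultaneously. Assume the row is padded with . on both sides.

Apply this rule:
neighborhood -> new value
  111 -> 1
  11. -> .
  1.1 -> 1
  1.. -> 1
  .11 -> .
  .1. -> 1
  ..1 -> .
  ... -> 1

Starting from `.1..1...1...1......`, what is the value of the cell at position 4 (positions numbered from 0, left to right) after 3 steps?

.11.111.111.1111111
...1.1.1.1.1.11111.
11.1111111111.111.1
position 4 holds 1

1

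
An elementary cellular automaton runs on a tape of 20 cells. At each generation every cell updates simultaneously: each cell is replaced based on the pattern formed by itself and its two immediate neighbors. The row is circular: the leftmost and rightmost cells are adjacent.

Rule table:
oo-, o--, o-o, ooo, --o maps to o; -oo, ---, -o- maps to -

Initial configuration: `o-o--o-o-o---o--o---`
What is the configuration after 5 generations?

-o-oo-o-o-o-o-oo-o-o
o-o-oo-o-o-o-o-oo-o-
-o-o-oo-o-o-o-o-oo-o
o-o-o-oo-o-o-o-o-oo-
-o-o-o-oo-o-o-o-o-oo

-o-o-o-oo-o-o-o-o-oo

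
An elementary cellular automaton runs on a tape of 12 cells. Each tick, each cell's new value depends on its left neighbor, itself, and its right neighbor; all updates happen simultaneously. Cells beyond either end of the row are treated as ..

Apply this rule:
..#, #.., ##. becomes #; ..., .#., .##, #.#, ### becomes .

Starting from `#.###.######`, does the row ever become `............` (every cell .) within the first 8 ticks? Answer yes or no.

....#......#
...#.#....#.
..#...#..#.#
.#.#.#.##...
#.......##..
.#.....#.##.
#.#...#...##
...#.#.#.#.#
tick 8 is ...#.#.#.#.#, still not uniform .

no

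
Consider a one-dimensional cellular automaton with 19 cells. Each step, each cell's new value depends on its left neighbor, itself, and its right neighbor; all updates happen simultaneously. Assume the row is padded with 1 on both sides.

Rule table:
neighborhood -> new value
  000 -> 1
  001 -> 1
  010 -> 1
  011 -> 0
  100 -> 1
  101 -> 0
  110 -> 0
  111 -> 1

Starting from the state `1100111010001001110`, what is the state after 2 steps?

step 1: 1011010011111110100
step 2: 0000011101111100111

0000011101111100111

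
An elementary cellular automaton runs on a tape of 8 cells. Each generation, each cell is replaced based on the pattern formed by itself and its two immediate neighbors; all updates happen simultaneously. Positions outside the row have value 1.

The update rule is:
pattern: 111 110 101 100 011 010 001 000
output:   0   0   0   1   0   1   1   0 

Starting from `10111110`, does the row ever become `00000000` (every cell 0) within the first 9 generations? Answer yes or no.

00000000
all cells are 0 at generation 1

yes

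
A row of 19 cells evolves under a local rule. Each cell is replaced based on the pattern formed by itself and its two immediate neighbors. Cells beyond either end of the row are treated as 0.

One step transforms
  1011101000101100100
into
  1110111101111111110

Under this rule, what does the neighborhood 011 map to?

At position 2 the neighborhood is 011; the next row has 1 there.

1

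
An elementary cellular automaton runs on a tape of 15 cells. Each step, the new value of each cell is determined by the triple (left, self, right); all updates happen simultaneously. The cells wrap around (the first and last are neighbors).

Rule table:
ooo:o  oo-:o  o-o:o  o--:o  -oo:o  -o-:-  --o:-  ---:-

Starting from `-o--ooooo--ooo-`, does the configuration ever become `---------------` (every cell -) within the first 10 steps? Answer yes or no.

no

step 1: --o-oooooo-oooo
step 2: o--oooooooooooo
step 3: oo-oooooooooooo
step 4: ooooooooooooooo
step 5: ooooooooooooooo  (fixed point — unchanged through step 10)
step 10 is ooooooooooooooo, still not uniform -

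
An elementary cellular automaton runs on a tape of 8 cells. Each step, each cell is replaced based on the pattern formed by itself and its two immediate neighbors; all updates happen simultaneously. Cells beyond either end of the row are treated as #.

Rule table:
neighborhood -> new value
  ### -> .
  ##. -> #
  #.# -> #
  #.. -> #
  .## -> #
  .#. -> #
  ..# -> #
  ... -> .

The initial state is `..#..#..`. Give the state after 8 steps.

#......#

########
........
#......#
##....##
.##..##.
########  (repeats step 1; period 5)
step 8: #......#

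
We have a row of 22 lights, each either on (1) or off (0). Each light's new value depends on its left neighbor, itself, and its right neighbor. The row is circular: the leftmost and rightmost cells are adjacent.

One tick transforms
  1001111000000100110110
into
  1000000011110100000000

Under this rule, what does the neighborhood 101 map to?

0

At position 18 the neighborhood is 101; the next row has 0 there.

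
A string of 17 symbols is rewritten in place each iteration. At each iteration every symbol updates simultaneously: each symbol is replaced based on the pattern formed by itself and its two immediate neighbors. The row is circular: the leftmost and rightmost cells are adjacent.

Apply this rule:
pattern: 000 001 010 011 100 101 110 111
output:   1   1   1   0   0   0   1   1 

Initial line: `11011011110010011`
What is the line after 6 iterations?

iteration 1: 11001001110110101
iteration 2: 11011010110010100
iteration 3: 01001010010110101
iteration 4: 01011010110010101
iteration 5: 01001010010110101  (repeats iteration 3; period 2)
iteration 6: 01011010110010101

01011010110010101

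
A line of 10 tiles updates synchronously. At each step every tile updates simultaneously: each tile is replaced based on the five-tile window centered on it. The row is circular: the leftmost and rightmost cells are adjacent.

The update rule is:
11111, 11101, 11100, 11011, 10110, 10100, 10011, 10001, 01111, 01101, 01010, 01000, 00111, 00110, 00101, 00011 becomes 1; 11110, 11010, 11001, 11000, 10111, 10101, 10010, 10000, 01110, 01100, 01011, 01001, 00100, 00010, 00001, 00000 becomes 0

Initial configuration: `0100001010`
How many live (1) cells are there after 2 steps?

0010001110
1001111010
count of 1: 6

6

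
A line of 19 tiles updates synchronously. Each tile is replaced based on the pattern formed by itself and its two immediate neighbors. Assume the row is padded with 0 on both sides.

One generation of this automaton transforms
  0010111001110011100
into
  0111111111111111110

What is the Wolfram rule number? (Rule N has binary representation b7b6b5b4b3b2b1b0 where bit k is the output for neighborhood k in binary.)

254

position 5: 111 → 1  (bit 7 = 1)
position 6: 110 → 1  (bit 6 = 1)
position 3: 101 → 1  (bit 5 = 1)
position 7: 100 → 1  (bit 4 = 1)
position 4: 011 → 1  (bit 3 = 1)
position 2: 010 → 1  (bit 2 = 1)
position 1: 001 → 1  (bit 1 = 1)
position 0: 000 → 0  (bit 0 = 0)
bits b7..b0 = 11111110 = 254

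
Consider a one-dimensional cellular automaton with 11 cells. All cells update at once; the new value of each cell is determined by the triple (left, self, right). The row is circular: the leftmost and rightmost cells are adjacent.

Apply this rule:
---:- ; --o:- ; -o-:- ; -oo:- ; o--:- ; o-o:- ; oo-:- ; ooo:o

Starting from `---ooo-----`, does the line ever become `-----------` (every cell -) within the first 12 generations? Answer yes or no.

yes

----o------
-----------
all cells are - at generation 2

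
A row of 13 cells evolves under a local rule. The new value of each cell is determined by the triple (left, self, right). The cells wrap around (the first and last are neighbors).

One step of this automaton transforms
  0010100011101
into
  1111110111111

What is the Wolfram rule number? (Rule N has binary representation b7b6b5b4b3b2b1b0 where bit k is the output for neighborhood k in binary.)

position 9: 111 → 1  (bit 7 = 1)
position 10: 110 → 1  (bit 6 = 1)
position 3: 101 → 1  (bit 5 = 1)
position 0: 100 → 1  (bit 4 = 1)
position 8: 011 → 1  (bit 3 = 1)
position 2: 010 → 1  (bit 2 = 1)
position 1: 001 → 1  (bit 1 = 1)
position 6: 000 → 0  (bit 0 = 0)
bits b7..b0 = 11111110 = 254

254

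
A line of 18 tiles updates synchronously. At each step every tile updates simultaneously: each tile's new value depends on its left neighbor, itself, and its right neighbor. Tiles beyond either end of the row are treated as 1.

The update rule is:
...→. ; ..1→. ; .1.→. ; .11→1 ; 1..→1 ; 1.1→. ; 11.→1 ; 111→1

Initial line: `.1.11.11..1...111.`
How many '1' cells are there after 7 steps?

step 1: ...11.111..1..111.
step 2: 1..11.1111..1.111.
step 3: 11.11.11111...111.
step 4: 11.11.111111..111.
step 5: 11.11.1111111.111.
step 6: 11.11.1111111.111.  (fixed point — unchanged through step 7)
count of 1: 14

14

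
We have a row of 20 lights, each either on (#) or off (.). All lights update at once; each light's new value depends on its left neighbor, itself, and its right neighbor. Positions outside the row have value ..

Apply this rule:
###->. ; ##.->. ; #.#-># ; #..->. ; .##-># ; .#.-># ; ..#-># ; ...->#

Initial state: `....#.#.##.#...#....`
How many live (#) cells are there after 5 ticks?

#########.##.###.###
#........##.##..##..
#.########.##..##..#
###.......##..##..##
#...#######..##..##.
count of #: 12

12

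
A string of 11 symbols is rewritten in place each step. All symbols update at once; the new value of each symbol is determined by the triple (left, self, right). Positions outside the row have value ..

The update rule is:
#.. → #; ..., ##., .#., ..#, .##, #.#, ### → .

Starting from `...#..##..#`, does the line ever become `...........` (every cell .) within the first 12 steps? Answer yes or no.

step 1: ....#...#..
step 2: .....#...#.
step 3: ......#...#
step 4: .......#...
step 5: ........#..
step 6: .........#.
step 7: ..........#
step 8: ...........
all cells are . at step 8

yes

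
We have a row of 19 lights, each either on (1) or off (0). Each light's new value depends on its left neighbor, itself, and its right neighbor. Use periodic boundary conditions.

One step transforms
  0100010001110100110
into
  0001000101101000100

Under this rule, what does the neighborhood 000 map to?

At position 3 the neighborhood is 000; the next row has 1 there.

1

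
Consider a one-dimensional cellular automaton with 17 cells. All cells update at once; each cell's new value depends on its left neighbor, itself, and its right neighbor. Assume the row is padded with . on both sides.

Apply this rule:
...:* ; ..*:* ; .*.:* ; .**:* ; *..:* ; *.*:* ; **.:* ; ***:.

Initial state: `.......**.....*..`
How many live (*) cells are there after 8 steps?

2

step 1: *****************
step 2: *...............*
step 3: *****************  (repeats step 1; period 2)
step 8: *...............*
count of *: 2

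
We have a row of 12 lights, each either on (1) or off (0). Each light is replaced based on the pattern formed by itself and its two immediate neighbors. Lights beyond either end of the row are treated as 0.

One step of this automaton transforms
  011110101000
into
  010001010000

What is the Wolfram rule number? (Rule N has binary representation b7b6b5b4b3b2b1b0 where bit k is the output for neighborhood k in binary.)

position 2: 111 → 0  (bit 7 = 0)
position 4: 110 → 0  (bit 6 = 0)
position 5: 101 → 1  (bit 5 = 1)
position 9: 100 → 0  (bit 4 = 0)
position 1: 011 → 1  (bit 3 = 1)
position 6: 010 → 0  (bit 2 = 0)
position 0: 001 → 0  (bit 1 = 0)
position 10: 000 → 0  (bit 0 = 0)
bits b7..b0 = 00101000 = 40

40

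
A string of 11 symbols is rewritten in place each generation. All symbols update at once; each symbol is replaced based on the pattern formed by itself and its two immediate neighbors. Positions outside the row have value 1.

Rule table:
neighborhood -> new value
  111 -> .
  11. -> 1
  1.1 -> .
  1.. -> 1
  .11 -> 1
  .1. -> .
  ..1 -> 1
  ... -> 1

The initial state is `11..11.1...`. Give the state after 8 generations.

.11111..111
.1...1111..
..1111..111
111..1111..
..1111..111  (repeats generation 3; period 2)
generation 8: 111..1111..

111..1111..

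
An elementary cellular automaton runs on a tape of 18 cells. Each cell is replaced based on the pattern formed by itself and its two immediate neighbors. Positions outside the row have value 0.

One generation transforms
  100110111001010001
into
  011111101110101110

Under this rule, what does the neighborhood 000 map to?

At position 15 the neighborhood is 000; the next row has 1 there.

1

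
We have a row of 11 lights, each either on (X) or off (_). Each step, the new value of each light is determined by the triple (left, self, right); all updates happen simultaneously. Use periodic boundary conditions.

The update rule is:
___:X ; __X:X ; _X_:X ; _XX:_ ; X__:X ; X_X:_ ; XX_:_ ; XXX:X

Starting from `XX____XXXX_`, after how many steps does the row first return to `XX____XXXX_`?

11

__XXXX_XX__
XX_XX____XX
X____XXXX_X
_XXXX_XX___
X_XX____XXX
____XXXX_XX
XXXX_XX____
_XX____XXXX
___XXXX_XX_
XXX_XX____X
XX____XXXX_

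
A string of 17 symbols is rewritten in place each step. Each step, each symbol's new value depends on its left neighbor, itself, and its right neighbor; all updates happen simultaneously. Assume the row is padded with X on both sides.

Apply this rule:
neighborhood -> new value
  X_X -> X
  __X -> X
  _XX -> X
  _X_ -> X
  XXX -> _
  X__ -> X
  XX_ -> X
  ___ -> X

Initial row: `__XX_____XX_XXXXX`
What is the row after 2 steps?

____________XXXXX

step 1: XXXXXXXXXXXXX____
step 2: ____________XXXXX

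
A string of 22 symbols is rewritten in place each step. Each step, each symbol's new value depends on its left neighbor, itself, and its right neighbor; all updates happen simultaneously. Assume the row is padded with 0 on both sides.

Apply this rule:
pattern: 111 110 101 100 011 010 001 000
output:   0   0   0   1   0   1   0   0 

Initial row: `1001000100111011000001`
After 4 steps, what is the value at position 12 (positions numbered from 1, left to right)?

1101100110000000100001
0000010001000000110001
0000011001100000001001
0000000100010000001101
position 12 holds 1

1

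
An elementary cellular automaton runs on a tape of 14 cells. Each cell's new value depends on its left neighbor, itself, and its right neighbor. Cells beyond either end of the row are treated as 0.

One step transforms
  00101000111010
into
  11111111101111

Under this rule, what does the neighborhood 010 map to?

At position 2 the neighborhood is 010; the next row has 1 there.

1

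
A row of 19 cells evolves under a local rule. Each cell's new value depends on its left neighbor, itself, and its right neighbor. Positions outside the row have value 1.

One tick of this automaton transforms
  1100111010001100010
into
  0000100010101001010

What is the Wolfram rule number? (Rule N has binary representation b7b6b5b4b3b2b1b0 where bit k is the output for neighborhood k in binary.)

13

position 0: 111 → 0  (bit 7 = 0)
position 1: 110 → 0  (bit 6 = 0)
position 7: 101 → 0  (bit 5 = 0)
position 2: 100 → 0  (bit 4 = 0)
position 4: 011 → 1  (bit 3 = 1)
position 8: 010 → 1  (bit 2 = 1)
position 3: 001 → 0  (bit 1 = 0)
position 10: 000 → 1  (bit 0 = 1)
bits b7..b0 = 00001101 = 13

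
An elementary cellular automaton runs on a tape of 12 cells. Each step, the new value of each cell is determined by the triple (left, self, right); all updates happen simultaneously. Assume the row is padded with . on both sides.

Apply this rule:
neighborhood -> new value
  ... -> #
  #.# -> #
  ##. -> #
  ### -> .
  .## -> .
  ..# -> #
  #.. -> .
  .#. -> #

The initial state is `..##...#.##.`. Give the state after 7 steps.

###.#.##..#.

step 1: ##.#.####.#.
step 2: .####...###.
step 3: #...#.##..#.
step 4: #.####.#.##.
step 5: ##...####.#.
step 6: .#.##...###.
step 7: ###.#.##..#.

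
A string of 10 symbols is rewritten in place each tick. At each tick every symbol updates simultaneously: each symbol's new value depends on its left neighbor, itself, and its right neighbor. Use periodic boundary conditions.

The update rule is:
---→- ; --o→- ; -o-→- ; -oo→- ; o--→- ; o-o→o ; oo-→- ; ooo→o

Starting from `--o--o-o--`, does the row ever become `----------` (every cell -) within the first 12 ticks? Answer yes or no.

yes

------o---
----------
all cells are - at tick 2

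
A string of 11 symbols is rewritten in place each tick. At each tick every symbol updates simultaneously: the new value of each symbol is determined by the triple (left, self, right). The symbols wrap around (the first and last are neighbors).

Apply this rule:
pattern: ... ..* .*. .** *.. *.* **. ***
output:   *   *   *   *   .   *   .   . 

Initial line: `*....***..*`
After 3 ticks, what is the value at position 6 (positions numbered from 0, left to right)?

*

..****...**
.**....***.
**..****...
position 6 holds *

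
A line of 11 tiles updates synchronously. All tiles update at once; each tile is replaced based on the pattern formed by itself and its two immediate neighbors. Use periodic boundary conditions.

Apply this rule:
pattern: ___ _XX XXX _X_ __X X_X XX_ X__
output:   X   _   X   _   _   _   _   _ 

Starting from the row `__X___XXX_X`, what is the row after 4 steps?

step 1: ____X__X___
step 2: XXX______XX
step 3: XX__XXXX__X
step 4: X____XX____

X____XX____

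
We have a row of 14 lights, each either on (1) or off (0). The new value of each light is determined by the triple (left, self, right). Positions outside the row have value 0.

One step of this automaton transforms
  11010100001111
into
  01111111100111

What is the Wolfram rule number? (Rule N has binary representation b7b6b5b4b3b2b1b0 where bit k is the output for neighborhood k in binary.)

245

position 11: 111 → 1  (bit 7 = 1)
position 1: 110 → 1  (bit 6 = 1)
position 2: 101 → 1  (bit 5 = 1)
position 6: 100 → 1  (bit 4 = 1)
position 0: 011 → 0  (bit 3 = 0)
position 3: 010 → 1  (bit 2 = 1)
position 9: 001 → 0  (bit 1 = 0)
position 7: 000 → 1  (bit 0 = 1)
bits b7..b0 = 11110101 = 245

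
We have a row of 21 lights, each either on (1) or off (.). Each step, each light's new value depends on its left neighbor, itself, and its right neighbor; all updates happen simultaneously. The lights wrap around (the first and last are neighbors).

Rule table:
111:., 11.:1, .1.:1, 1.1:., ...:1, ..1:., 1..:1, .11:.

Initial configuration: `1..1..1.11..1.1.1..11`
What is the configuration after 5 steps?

step 1: 11.11.1..11.1.1.11...
step 2: .1..1.11..1.1.1..111.
step 3: .11.1..11.1.1.11...11
step 4: ..1.11..1.1.1..111..1
step 5: 1.1..11.1.1.11...11.1

1.1..11.1.1.11...11.1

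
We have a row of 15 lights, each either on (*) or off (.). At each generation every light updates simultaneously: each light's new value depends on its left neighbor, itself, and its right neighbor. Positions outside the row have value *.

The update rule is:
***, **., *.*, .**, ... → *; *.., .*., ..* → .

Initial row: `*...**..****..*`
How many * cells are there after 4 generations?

generation 1: *.*.**..****..*
generation 2: **.***..****..*
generation 3: ******..****..*
generation 4: ******..****..*
count of *: 11

11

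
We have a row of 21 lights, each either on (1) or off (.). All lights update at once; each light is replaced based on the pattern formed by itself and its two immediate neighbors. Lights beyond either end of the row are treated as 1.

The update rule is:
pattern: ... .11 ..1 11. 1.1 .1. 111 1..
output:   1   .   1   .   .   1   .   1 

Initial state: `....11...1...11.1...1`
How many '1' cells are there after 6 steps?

5

1111..1111111...1111.
....11.......111.....
1111..1111111...11111
....11.......111.....  (repeats step 2; period 2)
step 6: ....11.......111.....
count of 1: 5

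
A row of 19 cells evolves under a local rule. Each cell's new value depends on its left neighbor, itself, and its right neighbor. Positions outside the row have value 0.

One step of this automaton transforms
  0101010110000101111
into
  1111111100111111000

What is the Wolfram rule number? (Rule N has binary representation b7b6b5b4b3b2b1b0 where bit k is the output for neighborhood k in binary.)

47

position 16: 111 → 0  (bit 7 = 0)
position 8: 110 → 0  (bit 6 = 0)
position 2: 101 → 1  (bit 5 = 1)
position 9: 100 → 0  (bit 4 = 0)
position 7: 011 → 1  (bit 3 = 1)
position 1: 010 → 1  (bit 2 = 1)
position 0: 001 → 1  (bit 1 = 1)
position 10: 000 → 1  (bit 0 = 1)
bits b7..b0 = 00101111 = 47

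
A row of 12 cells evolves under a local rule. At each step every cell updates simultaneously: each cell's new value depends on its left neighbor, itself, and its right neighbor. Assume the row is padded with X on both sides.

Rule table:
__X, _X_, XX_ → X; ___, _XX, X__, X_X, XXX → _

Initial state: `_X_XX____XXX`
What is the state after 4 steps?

_X__X___X___
_X_XX__XX__X
_X__X_X_X_X_
_X_XX_X_X_X_

_X_XX_X_X_X_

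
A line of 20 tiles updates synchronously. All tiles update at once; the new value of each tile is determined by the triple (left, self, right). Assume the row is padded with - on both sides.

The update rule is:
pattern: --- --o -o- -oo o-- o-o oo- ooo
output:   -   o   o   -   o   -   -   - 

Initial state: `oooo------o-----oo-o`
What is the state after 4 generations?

-ooo-o-------o------

----o----ooo---o---o
---ooo--o---o-ooo-oo
--o---oooo-oo-------
-ooo-o-------o------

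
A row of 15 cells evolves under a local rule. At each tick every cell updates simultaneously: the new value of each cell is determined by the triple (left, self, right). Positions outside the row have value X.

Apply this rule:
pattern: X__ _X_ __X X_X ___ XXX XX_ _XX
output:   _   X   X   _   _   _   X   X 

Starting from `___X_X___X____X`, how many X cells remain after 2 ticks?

9

tick 1: __XX_X__XX___XX
tick 2: _XXX_X_XXX__XX_
count of X: 9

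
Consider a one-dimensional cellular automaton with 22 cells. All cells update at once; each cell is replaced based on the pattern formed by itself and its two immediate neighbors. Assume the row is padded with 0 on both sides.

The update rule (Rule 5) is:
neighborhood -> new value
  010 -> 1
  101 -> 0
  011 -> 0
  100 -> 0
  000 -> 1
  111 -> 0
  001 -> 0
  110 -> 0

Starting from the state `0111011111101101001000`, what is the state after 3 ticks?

tick 1: 0000000000000001001011
tick 2: 1111111111111101001000
tick 3: 0000000000000001001011

0000000000000001001011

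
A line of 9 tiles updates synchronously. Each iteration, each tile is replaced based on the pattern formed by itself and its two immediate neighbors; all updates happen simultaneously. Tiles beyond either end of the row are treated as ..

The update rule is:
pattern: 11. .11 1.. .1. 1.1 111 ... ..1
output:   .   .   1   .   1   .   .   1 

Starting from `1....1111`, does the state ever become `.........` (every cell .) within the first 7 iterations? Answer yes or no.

no

.1..1....
1.11.1...
.1..1.1..
1.11.1.1.
.1..1.1.1
1.11.1.1.  (repeats iteration 4; period 2)
iteration 7: .1..1.1.1
iteration 7 is .1..1.1.1, still not uniform .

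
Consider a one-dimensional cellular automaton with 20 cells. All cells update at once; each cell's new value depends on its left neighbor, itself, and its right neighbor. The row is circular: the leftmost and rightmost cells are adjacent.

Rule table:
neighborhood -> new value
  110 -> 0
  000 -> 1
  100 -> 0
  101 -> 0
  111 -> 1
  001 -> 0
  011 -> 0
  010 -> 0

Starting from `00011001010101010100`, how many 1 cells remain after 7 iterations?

11000000000000000001
10011111111111111100
00001111111111111000
11100111111111110011
11000011111111100001
10011001111111001100
00000000111110000000
count of 1: 5

5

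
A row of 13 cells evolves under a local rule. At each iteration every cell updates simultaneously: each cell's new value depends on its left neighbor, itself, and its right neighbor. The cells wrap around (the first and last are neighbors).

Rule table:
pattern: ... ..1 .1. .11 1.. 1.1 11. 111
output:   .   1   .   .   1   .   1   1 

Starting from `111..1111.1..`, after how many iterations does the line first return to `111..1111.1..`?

26

.1111.111..11
..111..1111.1
11.1111.111..
.1..111..1111
..11.1111.111
11.1..111..11
11..11.1111.1
1111.1..111..
.111..11.1111
..1111.1..111
11.111..11.11
11..1111.1..1
1111.111..11.
.111..1111.1.
1.1111.111..1
1..111..1111.
.11.1111.111.
1.1..111..111
1..11.1111.11
111.1..111..1
111..11.1111.
.1111.1..111.
1.111..11.111
1..1111.1..11
111.111..11.1
111..1111.1..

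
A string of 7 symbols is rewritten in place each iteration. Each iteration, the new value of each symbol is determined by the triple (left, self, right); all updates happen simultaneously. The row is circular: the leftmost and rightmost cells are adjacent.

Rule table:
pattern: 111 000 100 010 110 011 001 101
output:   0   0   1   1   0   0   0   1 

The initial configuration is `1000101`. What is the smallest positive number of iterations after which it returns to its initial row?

14

0100110
0110001
1001001
0101100
0110010
0001011
1001100
1100010
0010011
1011000
1100100
0010110
0011001
1000101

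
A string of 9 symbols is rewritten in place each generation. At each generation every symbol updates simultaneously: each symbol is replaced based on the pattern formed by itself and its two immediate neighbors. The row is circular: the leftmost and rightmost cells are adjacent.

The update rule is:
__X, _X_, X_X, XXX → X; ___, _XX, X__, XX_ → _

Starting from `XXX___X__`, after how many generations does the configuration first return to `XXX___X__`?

_X___XX_X
XX__X__XX
X__XX_X_X
__X__XXX_
_XX_X_X__
X__XXXX__
X_X_XX__X
_XXX___X_
X_X___XX_
XXX__X__X
XX__XX_X_
___X__XXX
__XX_X_X_
_X__XXXX_
XX_X_XX__
__XXX___X
_X_X___XX
XXXX__X__
_XX__XX_X
X___X__XX
___XX_X_X
__X__XXXX
_XX_X_XX_
X__XXX___
X_X_X___X
_XXXX__X_
X_XX__XX_
XX___X__X
X___XX_X_
X__X__XXX
__XX_X_XX
_X__XXX__
XX_X_X___
__XXXX__X
_X_XX__XX
XXX___X__

36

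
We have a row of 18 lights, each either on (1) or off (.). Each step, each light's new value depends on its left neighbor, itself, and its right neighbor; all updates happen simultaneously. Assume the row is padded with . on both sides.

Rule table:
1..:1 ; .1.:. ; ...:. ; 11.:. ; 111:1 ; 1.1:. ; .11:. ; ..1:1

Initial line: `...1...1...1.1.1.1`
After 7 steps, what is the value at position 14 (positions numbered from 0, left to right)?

1

step 1: ..1.1.1.1.1.......
step 2: .1.........1......
step 3: 1.1.......1.1.....
step 4: ...1.....1...1....
step 5: ..1.1...1.1.1.1...
step 6: .1...1.1.......1..
step 7: 1.1.1...1.....1.1.
position 14 holds 1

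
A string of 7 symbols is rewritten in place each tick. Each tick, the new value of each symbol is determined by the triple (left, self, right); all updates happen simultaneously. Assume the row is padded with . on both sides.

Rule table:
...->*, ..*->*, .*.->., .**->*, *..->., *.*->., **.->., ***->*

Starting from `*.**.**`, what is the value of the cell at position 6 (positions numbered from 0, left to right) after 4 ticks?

.

..*..*.
**..*..
*..*..*
..*..*.
position 6 holds .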